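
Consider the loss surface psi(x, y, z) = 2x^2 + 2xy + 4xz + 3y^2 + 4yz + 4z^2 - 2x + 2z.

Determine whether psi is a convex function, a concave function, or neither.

psi is quadratic, so its Hessian is the constant matrix H = [[4, 2, 4], [2, 6, 4], [4, 4, 8]].
Leading principal minors: 4, 20, 64.
All positive ⇒ H ≻ 0 ⇒ convex.

convex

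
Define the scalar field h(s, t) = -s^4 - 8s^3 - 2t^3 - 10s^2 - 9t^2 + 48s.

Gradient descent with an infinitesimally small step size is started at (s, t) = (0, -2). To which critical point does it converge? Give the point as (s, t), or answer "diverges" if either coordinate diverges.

(-3, -3)

h is separable, so gradient descent decouples: s follows -∂h/∂s, t follows -∂h/∂t.
∂h/∂s = -4(s - 1)(s + 3)(s + 4); at s=0 this is 48, so s decreases.
∂h/∂t = -6t(t + 3); at t=-2 this is 12, so t decreases.
s converges to its nearest critical value -3 (a local min of the s-part); t converges to -3. The iterate converges to (-3, -3).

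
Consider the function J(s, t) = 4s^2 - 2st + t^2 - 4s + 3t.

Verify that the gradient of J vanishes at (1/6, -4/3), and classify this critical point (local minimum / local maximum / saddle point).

local minimum

∇J = (8s - 2t - 4, -2s + 2t + 3); substituting (1/6, -4/3) gives ∇J = (0, 0), so (1/6, -4/3) is indeed a critical point.
The Hessian of J is constant: H = [[8, -2], [-2, 2]].
det(H) = 8·2 − (-2)² = 12.
det(H) > 0 and tr(H) = 10 > 0, so H is positive definite and the point is a local minimum.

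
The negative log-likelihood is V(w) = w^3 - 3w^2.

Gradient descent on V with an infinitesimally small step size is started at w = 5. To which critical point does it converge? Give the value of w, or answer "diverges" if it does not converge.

2

V'(w) = 3w(w - 2), so V'(5) = 45.
Gradient descent moves in the -V' direction, i.e. w is decreasing.
The nearest critical point in that direction is w = 2, where V'' = 6 > 0 (a local minimum). The iterate converges there.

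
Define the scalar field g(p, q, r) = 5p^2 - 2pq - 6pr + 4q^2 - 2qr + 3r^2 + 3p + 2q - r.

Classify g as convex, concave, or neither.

convex

g is quadratic, so its Hessian is the constant matrix H = [[10, -2, -6], [-2, 8, -2], [-6, -2, 6]].
Leading principal minors: 10, 76, 80.
All positive ⇒ H ≻ 0 ⇒ convex.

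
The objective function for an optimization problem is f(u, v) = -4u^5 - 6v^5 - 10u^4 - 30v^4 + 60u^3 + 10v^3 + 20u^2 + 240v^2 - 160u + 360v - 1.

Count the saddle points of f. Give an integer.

f separates as a function of u plus a function of v, so ∇f=0 decouples.
∂f/∂u = -20(u - 2)(u - 1)(u + 1)(u + 4) = 0 at u ∈ {-4, -1, 1, 2}; ∂f/∂v = -30(v - 2)(v + 1)(v + 2)(v + 3) = 0 at v ∈ {-3, -2, -1, 2}.
The Hessian is diagonal: diag(f_uu, f_vv). Second derivatives: f_uu(-4)=1800, f_uu(-1)=-360, f_uu(1)=200, f_uu(2)=-360; f_vv(-3)=300, f_vv(-2)=-120, f_vv(-1)=180, f_vv(2)=-1800.
Saddle points occur where the two diagonal entries have opposite signs: (-4, -2), (-4, 2), (-1, -3), (-1, -1), (1, -2), (1, 2), (2, -3), (2, -1). Count: 8.

8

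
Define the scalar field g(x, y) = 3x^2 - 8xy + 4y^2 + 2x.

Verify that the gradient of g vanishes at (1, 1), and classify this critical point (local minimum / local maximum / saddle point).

∇g = (6x - 8y + 2, -8x + 8y); substituting (1, 1) gives ∇g = (0, 0), so (1, 1) is indeed a critical point.
The Hessian of g is constant: H = [[6, -8], [-8, 8]].
det(H) = 6·8 − (-8)² = -16.
Since det(H) < 0, H is indefinite and the critical point is a saddle point.

saddle point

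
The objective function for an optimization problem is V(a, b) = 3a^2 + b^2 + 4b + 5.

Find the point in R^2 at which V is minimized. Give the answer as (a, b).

(0, -2)

V(a,b) separates as P(a) + Q(b) + 5, so its minimum is min P + min Q + 5.
P'(a) = 6a vanishes at a ∈ {0}; Q'(b) = 2b + 4 vanishes at b ∈ {-2}.
Local minima of P (where P''>0): P(0)=0. Local minima of Q: Q(-2)=-4.
So the global minimum of V is P(0) + Q(-2) + 5 = 0 − 4 + 5 = 1, attained at (0, -2).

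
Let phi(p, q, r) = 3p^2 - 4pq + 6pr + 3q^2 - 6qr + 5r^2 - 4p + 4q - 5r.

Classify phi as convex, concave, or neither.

convex

phi is quadratic, so its Hessian is the constant matrix H = [[6, -4, 6], [-4, 6, -6], [6, -6, 10]].
Leading principal minors: 6, 20, 56.
All positive ⇒ H ≻ 0 ⇒ convex.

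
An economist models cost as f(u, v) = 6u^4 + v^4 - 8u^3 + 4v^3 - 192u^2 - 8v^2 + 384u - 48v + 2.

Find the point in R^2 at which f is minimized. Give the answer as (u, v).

f(u,v) separates as P(u) + Q(v) + 2, so its minimum is min P + min Q + 2.
P'(u) = 24(u - 4)(u - 1)(u + 4) vanishes at u ∈ {-4, 1, 4}; Q'(v) = 4(v - 2)(v + 2)(v + 3) vanishes at v ∈ {-3, -2, 2}.
Local minima of P (where P''>0): P(-4)=-2560, P(4)=-512. Local minima of Q: Q(-3)=45, Q(2)=-80.
So the global minimum of f is P(-4) + Q(2) + 2 = -2560 − 80 + 2 = -2638, attained at (-4, 2).

(-4, 2)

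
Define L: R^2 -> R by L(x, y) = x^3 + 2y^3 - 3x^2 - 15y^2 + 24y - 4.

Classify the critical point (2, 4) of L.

local minimum

The mixed partial ∂²L/∂x∂y is 0, so the Hessian at any point is diag(L_xx, L_yy) = diag(6(x - 1), 6(2y - 5)).
At (2, 4): H = diag(6, 18).
Both eigenvalues are positive, so H is positive definite: a local minimum.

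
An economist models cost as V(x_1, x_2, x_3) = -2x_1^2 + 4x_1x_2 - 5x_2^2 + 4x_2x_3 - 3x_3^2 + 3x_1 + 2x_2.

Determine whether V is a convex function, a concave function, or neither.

concave

V is quadratic, so its Hessian is the constant matrix H = [[-4, 4, 0], [4, -10, 4], [0, 4, -6]].
Leading principal minors: -4, 24, -80.
Signs alternate −, +, − ⇒ H ≺ 0 ⇒ concave.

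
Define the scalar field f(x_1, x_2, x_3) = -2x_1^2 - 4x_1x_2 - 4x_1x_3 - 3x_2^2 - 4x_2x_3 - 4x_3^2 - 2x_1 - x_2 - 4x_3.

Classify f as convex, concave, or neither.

f is quadratic, so its Hessian is the constant matrix H = [[-4, -4, -4], [-4, -6, -4], [-4, -4, -8]].
Leading principal minors: -4, 8, -32.
Signs alternate −, +, − ⇒ H ≺ 0 ⇒ concave.

concave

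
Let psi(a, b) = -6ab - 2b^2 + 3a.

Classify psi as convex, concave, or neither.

neither

psi is quadratic, so its Hessian is the constant matrix H = [[0, -6], [-6, -4]].
det(H) = -36, tr(H) = -4.
det(H) < 0, so H is indefinite: neither convex nor concave.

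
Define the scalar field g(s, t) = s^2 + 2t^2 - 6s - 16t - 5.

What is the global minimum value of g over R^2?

-46

g(s,t) separates as P(s) + Q(t) − 5, so its minimum is min P + min Q − 5.
P'(s) = 2s - 6 vanishes at s ∈ {3}; Q'(t) = 4(t - 4) vanishes at t ∈ {4}.
Local minima of P (where P''>0): P(3)=-9. Local minima of Q: Q(4)=-32.
So the global minimum of g is P(3) + Q(4) − 5 = -9 − 32 − 5 = -46, attained at (3, 4).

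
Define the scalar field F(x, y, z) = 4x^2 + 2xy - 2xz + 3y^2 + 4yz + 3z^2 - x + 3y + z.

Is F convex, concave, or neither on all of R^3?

F is quadratic, so its Hessian is the constant matrix H = [[8, 2, -2], [2, 6, 4], [-2, 4, 6]].
Leading principal minors: 8, 44, 80.
All positive ⇒ H ≻ 0 ⇒ convex.

convex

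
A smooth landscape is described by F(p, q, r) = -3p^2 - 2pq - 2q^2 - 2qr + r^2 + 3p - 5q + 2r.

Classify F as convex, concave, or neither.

neither

F is quadratic, so its Hessian is the constant matrix H = [[-6, -2, 0], [-2, -4, -2], [0, -2, 2]].
Leading principal minors: -6, 20, 64.
Neither pattern holds ⇒ H is indefinite ⇒ neither convex nor concave.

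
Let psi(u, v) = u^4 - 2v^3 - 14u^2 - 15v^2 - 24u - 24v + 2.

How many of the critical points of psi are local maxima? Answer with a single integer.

1

psi separates as a function of u plus a function of v, so ∇psi=0 decouples.
∂psi/∂u = 4(u - 3)(u + 1)(u + 2) = 0 at u ∈ {-2, -1, 3}; ∂psi/∂v = -6(v + 1)(v + 4) = 0 at v ∈ {-4, -1}.
The Hessian is diagonal: diag(psi_uu, psi_vv). Second derivatives: psi_uu(-2)=20, psi_uu(-1)=-16, psi_uu(3)=80; psi_vv(-4)=18, psi_vv(-1)=-18.
Local maxima occur where both diagonal entries negative: (-1, -1). Count: 1.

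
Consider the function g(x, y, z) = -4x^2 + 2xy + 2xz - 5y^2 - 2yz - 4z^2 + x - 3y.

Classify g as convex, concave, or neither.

g is quadratic, so its Hessian is the constant matrix H = [[-8, 2, 2], [2, -10, -2], [2, -2, -8]].
Leading principal minors: -8, 76, -552.
Signs alternate −, +, − ⇒ H ≺ 0 ⇒ concave.

concave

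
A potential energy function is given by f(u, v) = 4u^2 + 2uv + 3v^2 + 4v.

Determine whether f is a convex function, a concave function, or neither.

f is quadratic, so its Hessian is the constant matrix H = [[8, 2], [2, 6]].
det(H) = 44, tr(H) = 14.
det(H) > 0 and tr(H) > 0, so H is positive definite everywhere: convex.

convex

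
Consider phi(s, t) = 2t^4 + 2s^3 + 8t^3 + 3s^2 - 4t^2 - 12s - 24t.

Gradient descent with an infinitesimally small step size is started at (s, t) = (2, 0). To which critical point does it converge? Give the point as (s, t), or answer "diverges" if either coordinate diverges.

phi is separable, so gradient descent decouples: s follows -∂phi/∂s, t follows -∂phi/∂t.
∂phi/∂s = 6(s - 1)(s + 2); at s=2 this is 24, so s decreases.
∂phi/∂t = 8(t - 1)(t + 1)(t + 3); at t=0 this is -24, so t increases.
s converges to its nearest critical value 1 (a local min of the s-part); t converges to 1. The iterate converges to (1, 1).

(1, 1)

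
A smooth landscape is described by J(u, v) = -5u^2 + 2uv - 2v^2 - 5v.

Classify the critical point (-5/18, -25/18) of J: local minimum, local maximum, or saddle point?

local maximum

The Hessian of J is constant: H = [[-10, 2], [2, -4]].
det(H) = (-10)·(-4) − 2² = 36.
det(H) > 0 and tr(H) = -14 < 0, so H is negative definite and the point is a local maximum.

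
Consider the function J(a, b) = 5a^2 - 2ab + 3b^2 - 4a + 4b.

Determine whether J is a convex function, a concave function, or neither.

convex

J is quadratic, so its Hessian is the constant matrix H = [[10, -2], [-2, 6]].
det(H) = 56, tr(H) = 16.
det(H) > 0 and tr(H) > 0, so H is positive definite everywhere: convex.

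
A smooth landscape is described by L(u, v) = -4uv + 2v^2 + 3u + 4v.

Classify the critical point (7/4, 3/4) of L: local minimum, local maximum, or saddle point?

The Hessian of L is constant: H = [[0, -4], [-4, 4]].
det(H) = 0·4 − (-4)² = -16.
Since det(H) < 0, H is indefinite and the critical point is a saddle point.

saddle point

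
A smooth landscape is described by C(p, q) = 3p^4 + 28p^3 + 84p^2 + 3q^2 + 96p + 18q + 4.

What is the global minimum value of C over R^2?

-87

C(p,q) separates as A(p) + B(q) + 4, so its minimum is min A + min B + 4.
A'(p) = 12(p + 1)(p + 2)(p + 4) vanishes at p ∈ {-4, -2, -1}; B'(q) = 6q + 18 vanishes at q ∈ {-3}.
Local minima of A (where A''>0): A(-4)=-64, A(-1)=-37. Local minima of B: B(-3)=-27.
So the global minimum of C is A(-4) + B(-3) + 4 = -64 − 27 + 4 = -87, attained at (-4, -3).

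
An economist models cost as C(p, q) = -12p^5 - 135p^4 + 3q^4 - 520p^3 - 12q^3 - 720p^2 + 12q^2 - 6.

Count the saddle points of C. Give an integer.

6

C separates as a function of p plus a function of q, so ∇C=0 decouples.
∂C/∂p = -60p(p + 2)(p + 3)(p + 4) = 0 at p ∈ {-4, -3, -2, 0}; ∂C/∂q = 12q(q - 2)(q - 1) = 0 at q ∈ {0, 1, 2}.
The Hessian is diagonal: diag(C_pp, C_qq). Second derivatives: C_pp(-4)=480, C_pp(-3)=-180, C_pp(-2)=240, C_pp(0)=-1440; C_qq(0)=24, C_qq(1)=-12, C_qq(2)=24.
Saddle points occur where the two diagonal entries have opposite signs: (-4, 1), (-3, 0), (-3, 2), (-2, 1), (0, 0), (0, 2). Count: 6.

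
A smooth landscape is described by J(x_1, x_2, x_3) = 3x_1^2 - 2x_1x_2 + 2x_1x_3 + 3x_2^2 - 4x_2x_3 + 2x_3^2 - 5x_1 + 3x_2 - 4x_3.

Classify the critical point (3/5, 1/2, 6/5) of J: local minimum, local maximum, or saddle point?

The Hessian is constant: H = [[6, -2, 2], [-2, 6, -4], [2, -4, 4]].
Leading principal minors: Δ₁ = 6, Δ₂ = 32, Δ₃ = 40.
All leading minors are positive, so H is positive definite: a local minimum.

local minimum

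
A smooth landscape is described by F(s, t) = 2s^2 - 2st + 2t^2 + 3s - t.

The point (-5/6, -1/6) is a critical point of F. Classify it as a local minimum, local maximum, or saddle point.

The Hessian of F is constant: H = [[4, -2], [-2, 4]].
det(H) = 4·4 − (-2)² = 12.
det(H) > 0 and tr(H) = 8 > 0, so H is positive definite and the point is a local minimum.

local minimum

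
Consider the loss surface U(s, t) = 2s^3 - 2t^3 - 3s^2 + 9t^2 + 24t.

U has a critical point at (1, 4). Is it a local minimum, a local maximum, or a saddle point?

The mixed partial ∂²U/∂s∂t is 0, so the Hessian at any point is diag(U_ss, U_tt) = diag(6(2s - 1), 6(-2t + 3)).
At (1, 4): H = diag(6, -30).
The eigenvalues have opposite signs, so H is indefinite: a saddle point.

saddle point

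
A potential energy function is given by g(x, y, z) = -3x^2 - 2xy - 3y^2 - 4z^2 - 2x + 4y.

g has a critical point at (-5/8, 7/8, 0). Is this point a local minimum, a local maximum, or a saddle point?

The Hessian is constant: H = [[-6, -2, 0], [-2, -6, 0], [0, 0, -8]].
Leading principal minors: Δ₁ = -6, Δ₂ = 32, Δ₃ = -256.
The minors alternate sign starting negative (−, +, −), so H is negative definite: a local maximum.

local maximum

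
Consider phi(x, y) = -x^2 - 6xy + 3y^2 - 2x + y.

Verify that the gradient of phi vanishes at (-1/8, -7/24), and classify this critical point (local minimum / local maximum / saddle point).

∇phi = (-2x - 6y - 2, -6x + 6y + 1); substituting (-1/8, -7/24) gives ∇phi = (0, 0), so (-1/8, -7/24) is indeed a critical point.
The Hessian of phi is constant: H = [[-2, -6], [-6, 6]].
det(H) = (-2)·6 − (-6)² = -48.
Since det(H) < 0, H is indefinite and the critical point is a saddle point.

saddle point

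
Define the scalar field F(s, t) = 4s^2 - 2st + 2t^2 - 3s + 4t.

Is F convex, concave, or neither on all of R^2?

convex

F is quadratic, so its Hessian is the constant matrix H = [[8, -2], [-2, 4]].
det(H) = 28, tr(H) = 12.
det(H) > 0 and tr(H) > 0, so H is positive definite everywhere: convex.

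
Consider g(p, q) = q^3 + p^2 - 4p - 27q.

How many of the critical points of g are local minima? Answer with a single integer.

1

g separates as a function of p plus a function of q, so ∇g=0 decouples.
∂g/∂p = 2(p - 2) = 0 at p ∈ {2}; ∂g/∂q = 3(q - 3)(q + 3) = 0 at q ∈ {-3, 3}.
The Hessian is diagonal: diag(g_pp, g_qq). Second derivatives: g_pp(2)=2; g_qq(-3)=-18, g_qq(3)=18.
Local minima occur where both diagonal entries positive: (2, 3). Count: 1.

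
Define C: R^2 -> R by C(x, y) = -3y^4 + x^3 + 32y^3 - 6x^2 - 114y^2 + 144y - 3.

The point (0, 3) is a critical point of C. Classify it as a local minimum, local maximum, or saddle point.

saddle point

The mixed partial ∂²C/∂x∂y is 0, so the Hessian at any point is diag(C_xx, C_yy) = diag(6(x - 2), 12(-3y^2 + 16y - 19)).
At (0, 3): H = diag(-12, 24).
The eigenvalues have opposite signs, so H is indefinite: a saddle point.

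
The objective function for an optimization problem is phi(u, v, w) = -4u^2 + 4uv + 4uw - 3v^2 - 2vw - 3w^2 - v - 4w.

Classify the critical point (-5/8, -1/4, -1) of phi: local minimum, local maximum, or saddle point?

The Hessian is constant: H = [[-8, 4, 4], [4, -6, -2], [4, -2, -6]].
Leading principal minors: Δ₁ = -8, Δ₂ = 32, Δ₃ = -128.
The minors alternate sign starting negative (−, +, −), so H is negative definite: a local maximum.

local maximum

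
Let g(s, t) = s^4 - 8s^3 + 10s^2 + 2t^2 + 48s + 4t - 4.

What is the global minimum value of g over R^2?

-35

g(s,t) separates as P(s) + Q(t) − 4, so its minimum is min P + min Q − 4.
P'(s) = 4(s - 4)(s - 3)(s + 1) vanishes at s ∈ {-1, 3, 4}; Q'(t) = 4(t + 1) vanishes at t ∈ {-1}.
Local minima of P (where P''>0): P(-1)=-29, P(4)=96. Local minima of Q: Q(-1)=-2.
So the global minimum of g is P(-1) + Q(-1) − 4 = -29 − 2 − 4 = -35, attained at (-1, -1).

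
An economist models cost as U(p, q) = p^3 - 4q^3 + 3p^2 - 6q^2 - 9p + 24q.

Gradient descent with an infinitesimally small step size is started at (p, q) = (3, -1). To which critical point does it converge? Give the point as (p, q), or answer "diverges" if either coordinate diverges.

U is separable, so gradient descent decouples: p follows -∂U/∂p, q follows -∂U/∂q.
∂U/∂p = 3(p - 1)(p + 3); at p=3 this is 36, so p decreases.
∂U/∂q = -12(q - 1)(q + 2); at q=-1 this is 24, so q decreases.
p converges to its nearest critical value 1 (a local min of the p-part); q converges to -2. The iterate converges to (1, -2).

(1, -2)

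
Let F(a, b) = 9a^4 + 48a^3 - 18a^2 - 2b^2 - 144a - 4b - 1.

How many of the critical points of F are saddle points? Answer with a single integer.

F separates as a function of a plus a function of b, so ∇F=0 decouples.
∂F/∂a = 36(a - 1)(a + 1)(a + 4) = 0 at a ∈ {-4, -1, 1}; ∂F/∂b = -4(b + 1) = 0 at b ∈ {-1}.
The Hessian is diagonal: diag(F_aa, F_bb). Second derivatives: F_aa(-4)=540, F_aa(-1)=-216, F_aa(1)=360; F_bb(-1)=-4.
Saddle points occur where the two diagonal entries have opposite signs: (-4, -1), (1, -1). Count: 2.

2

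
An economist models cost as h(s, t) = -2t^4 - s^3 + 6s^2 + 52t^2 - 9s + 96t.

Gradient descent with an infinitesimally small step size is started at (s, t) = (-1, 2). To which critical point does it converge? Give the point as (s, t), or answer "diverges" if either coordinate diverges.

(1, -1)

h is separable, so gradient descent decouples: s follows -∂h/∂s, t follows -∂h/∂t.
∂h/∂s = -3(s - 3)(s - 1); at s=-1 this is -24, so s increases.
∂h/∂t = -8(t - 4)(t + 1)(t + 3); at t=2 this is 240, so t decreases.
s converges to its nearest critical value 1 (a local min of the s-part); t converges to -1. The iterate converges to (1, -1).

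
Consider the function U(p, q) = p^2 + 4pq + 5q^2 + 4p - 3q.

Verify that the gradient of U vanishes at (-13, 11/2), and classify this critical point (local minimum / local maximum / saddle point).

∇U = (2p + 4q + 4, 4p + 10q - 3); substituting (-13, 11/2) gives ∇U = (0, 0), so (-13, 11/2) is indeed a critical point.
The Hessian of U is constant: H = [[2, 4], [4, 10]].
det(H) = 2·10 − 4² = 4.
det(H) > 0 and tr(H) = 12 > 0, so H is positive definite and the point is a local minimum.

local minimum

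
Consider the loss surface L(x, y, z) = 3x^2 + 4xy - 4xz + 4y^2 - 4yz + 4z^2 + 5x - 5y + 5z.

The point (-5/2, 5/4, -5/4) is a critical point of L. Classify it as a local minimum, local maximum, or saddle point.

local minimum

The Hessian is constant: H = [[6, 4, -4], [4, 8, -4], [-4, -4, 8]].
Leading principal minors: Δ₁ = 6, Δ₂ = 32, Δ₃ = 160.
All leading minors are positive, so H is positive definite: a local minimum.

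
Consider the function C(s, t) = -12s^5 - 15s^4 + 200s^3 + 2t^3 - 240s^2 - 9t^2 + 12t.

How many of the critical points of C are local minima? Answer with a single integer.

2

C separates as a function of s plus a function of t, so ∇C=0 decouples.
∂C/∂s = -60s(s - 2)(s - 1)(s + 4) = 0 at s ∈ {-4, 0, 1, 2}; ∂C/∂t = 6(t - 2)(t - 1) = 0 at t ∈ {1, 2}.
The Hessian is diagonal: diag(C_ss, C_tt). Second derivatives: C_ss(-4)=7200, C_ss(0)=-480, C_ss(1)=300, C_ss(2)=-720; C_tt(1)=-6, C_tt(2)=6.
Local minima occur where both diagonal entries positive: (-4, 2), (1, 2). Count: 2.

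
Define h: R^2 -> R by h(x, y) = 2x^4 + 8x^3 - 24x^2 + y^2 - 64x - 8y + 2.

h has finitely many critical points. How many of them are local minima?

2

h separates as a function of x plus a function of y, so ∇h=0 decouples.
∂h/∂x = 8(x - 2)(x + 1)(x + 4) = 0 at x ∈ {-4, -1, 2}; ∂h/∂y = 2(y - 4) = 0 at y ∈ {4}.
The Hessian is diagonal: diag(h_xx, h_yy). Second derivatives: h_xx(-4)=144, h_xx(-1)=-72, h_xx(2)=144; h_yy(4)=2.
Local minima occur where both diagonal entries positive: (-4, 4), (2, 4). Count: 2.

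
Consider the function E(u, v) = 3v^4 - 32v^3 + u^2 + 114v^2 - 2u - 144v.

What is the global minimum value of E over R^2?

-60

E(u,v) separates as P(u) + Q(v), so its minimum is min P + min Q.
P'(u) = 2u - 2 vanishes at u ∈ {1}; Q'(v) = 12(v - 4)(v - 3)(v - 1) vanishes at v ∈ {1, 3, 4}.
Local minima of P (where P''>0): P(1)=-1. Local minima of Q: Q(1)=-59, Q(4)=-32.
So the global minimum of E is P(1) + Q(1) = -1 − 59 = -60, attained at (1, 1).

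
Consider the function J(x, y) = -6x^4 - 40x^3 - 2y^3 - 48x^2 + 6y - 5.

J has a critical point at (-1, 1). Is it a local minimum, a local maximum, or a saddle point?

The mixed partial ∂²J/∂x∂y is 0, so the Hessian at any point is diag(J_xx, J_yy) = diag(-24(3x^2 + 10x + 4), -12y).
At (-1, 1): H = diag(72, -12).
The eigenvalues have opposite signs, so H is indefinite: a saddle point.

saddle point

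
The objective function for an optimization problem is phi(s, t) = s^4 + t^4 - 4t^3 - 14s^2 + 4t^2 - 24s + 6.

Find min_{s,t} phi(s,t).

phi(s,t) separates as P(s) + Q(t) + 6, so its minimum is min P + min Q + 6.
P'(s) = 4(s - 3)(s + 1)(s + 2) vanishes at s ∈ {-2, -1, 3}; Q'(t) = 4t(t - 2)(t - 1) vanishes at t ∈ {0, 1, 2}.
Local minima of P (where P''>0): P(-2)=8, P(3)=-117. Local minima of Q: Q(0)=0, Q(2)=0.
So the global minimum of phi is P(3) + Q(0) + 6 = -117 + 0 + 6 = -111, attained at (3, 0).

-111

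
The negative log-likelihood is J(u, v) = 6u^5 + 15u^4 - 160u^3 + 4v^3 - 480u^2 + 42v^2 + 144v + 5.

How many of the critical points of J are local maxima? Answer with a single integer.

J separates as a function of u plus a function of v, so ∇J=0 decouples.
∂J/∂u = 30u(u - 4)(u + 2)(u + 4) = 0 at u ∈ {-4, -2, 0, 4}; ∂J/∂v = 12(v + 3)(v + 4) = 0 at v ∈ {-4, -3}.
The Hessian is diagonal: diag(J_uu, J_vv). Second derivatives: J_uu(-4)=-1920, J_uu(-2)=720, J_uu(0)=-960, J_uu(4)=5760; J_vv(-4)=-12, J_vv(-3)=12.
Local maxima occur where both diagonal entries negative: (-4, -4), (0, -4). Count: 2.

2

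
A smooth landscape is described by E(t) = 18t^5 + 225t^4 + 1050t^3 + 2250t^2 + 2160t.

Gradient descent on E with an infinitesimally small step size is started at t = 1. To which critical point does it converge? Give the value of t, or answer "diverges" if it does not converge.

E'(t) = 90(t + 1)(t + 2)(t + 3)(t + 4), so E'(1) = 10800.
Gradient descent moves in the -E' direction, i.e. t is decreasing.
The nearest critical point in that direction is t = -1, where E'' = 540 > 0 (a local minimum). The iterate converges there.

-1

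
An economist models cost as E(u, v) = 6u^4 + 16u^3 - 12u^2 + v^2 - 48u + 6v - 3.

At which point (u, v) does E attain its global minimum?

E(u,v) separates as P(u) + Q(v) − 3, so its minimum is min P + min Q − 3.
P'(u) = 24(u - 1)(u + 1)(u + 2) vanishes at u ∈ {-2, -1, 1}; Q'(v) = 2v + 6 vanishes at v ∈ {-3}.
Local minima of P (where P''>0): P(-2)=16, P(1)=-38. Local minima of Q: Q(-3)=-9.
So the global minimum of E is P(1) + Q(-3) − 3 = -38 − 9 − 3 = -50, attained at (1, -3).

(1, -3)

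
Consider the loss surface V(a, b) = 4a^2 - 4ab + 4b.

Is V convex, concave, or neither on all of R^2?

V is quadratic, so its Hessian is the constant matrix H = [[8, -4], [-4, 0]].
det(H) = -16, tr(H) = 8.
det(H) < 0, so H is indefinite: neither convex nor concave.

neither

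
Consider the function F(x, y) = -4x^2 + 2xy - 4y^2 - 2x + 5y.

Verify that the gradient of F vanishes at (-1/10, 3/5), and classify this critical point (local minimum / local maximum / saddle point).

∇F = (-8x + 2y - 2, 2x - 8y + 5); substituting (-1/10, 3/5) gives ∇F = (0, 0), so (-1/10, 3/5) is indeed a critical point.
The Hessian of F is constant: H = [[-8, 2], [2, -8]].
det(H) = (-8)·(-8) − 2² = 60.
det(H) > 0 and tr(H) = -16 < 0, so H is negative definite and the point is a local maximum.

local maximum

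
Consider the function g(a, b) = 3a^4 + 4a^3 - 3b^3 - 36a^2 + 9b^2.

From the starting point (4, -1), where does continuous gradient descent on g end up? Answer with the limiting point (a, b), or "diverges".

g is separable, so gradient descent decouples: a follows -∂g/∂a, b follows -∂g/∂b.
∂g/∂a = 12a(a - 2)(a + 3); at a=4 this is 672, so a decreases.
∂g/∂b = -9b(b - 2); at b=-1 this is -27, so b increases.
a converges to its nearest critical value 2 (a local min of the a-part); b converges to 0. The iterate converges to (2, 0).

(2, 0)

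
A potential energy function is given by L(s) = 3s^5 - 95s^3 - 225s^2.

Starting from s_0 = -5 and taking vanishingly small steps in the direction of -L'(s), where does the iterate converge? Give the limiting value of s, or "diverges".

diverges

L'(s) = 15s(s - 5)(s + 2)(s + 3), so L'(-5) = 4500.
Gradient descent moves in the -L' direction, i.e. s is decreasing.
There is no critical point below s=-5, and L' keeps the same sign, so the iterate runs off to −∞.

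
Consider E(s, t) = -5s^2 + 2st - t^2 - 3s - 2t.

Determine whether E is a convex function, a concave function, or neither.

E is quadratic, so its Hessian is the constant matrix H = [[-10, 2], [2, -2]].
det(H) = 16, tr(H) = -12.
det(H) > 0 and tr(H) < 0, so H is negative definite everywhere: concave.

concave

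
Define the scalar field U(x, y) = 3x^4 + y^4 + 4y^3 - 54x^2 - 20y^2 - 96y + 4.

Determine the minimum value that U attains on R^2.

U(x,y) separates as P(x) + Q(y) + 4, so its minimum is min P + min Q + 4.
P'(x) = 12x(x - 3)(x + 3) vanishes at x ∈ {-3, 0, 3}; Q'(y) = 4(y - 3)(y + 2)(y + 4) vanishes at y ∈ {-4, -2, 3}.
Local minima of P (where P''>0): P(-3)=-243, P(3)=-243. Local minima of Q: Q(-4)=64, Q(3)=-279.
So the global minimum of U is P(-3) + Q(3) + 4 = -243 − 279 + 4 = -518, attained at (-3, 3).

-518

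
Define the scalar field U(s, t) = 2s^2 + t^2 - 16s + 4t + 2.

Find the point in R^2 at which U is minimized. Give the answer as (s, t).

U(s,t) separates as P(s) + Q(t) + 2, so its minimum is min P + min Q + 2.
P'(s) = 4s - 16 vanishes at s ∈ {4}; Q'(t) = 2(t + 2) vanishes at t ∈ {-2}.
Local minima of P (where P''>0): P(4)=-32. Local minima of Q: Q(-2)=-4.
So the global minimum of U is P(4) + Q(-2) + 2 = -32 − 4 + 2 = -34, attained at (4, -2).

(4, -2)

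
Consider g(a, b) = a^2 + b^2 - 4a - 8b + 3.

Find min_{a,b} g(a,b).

g(a,b) separates as P(a) + Q(b) + 3, so its minimum is min P + min Q + 3.
P'(a) = 2a - 4 vanishes at a ∈ {2}; Q'(b) = 2b - 8 vanishes at b ∈ {4}.
Local minima of P (where P''>0): P(2)=-4. Local minima of Q: Q(4)=-16.
So the global minimum of g is P(2) + Q(4) + 3 = -4 − 16 + 3 = -17, attained at (2, 4).

-17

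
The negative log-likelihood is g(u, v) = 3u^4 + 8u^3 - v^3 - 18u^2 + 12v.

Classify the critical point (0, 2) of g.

The mixed partial ∂²g/∂u∂v is 0, so the Hessian at any point is diag(g_uu, g_vv) = diag(12(3u^2 + 4u - 3), -6v).
At (0, 2): H = diag(-36, -12).
Both eigenvalues are negative, so H is negative definite: a local maximum.

local maximum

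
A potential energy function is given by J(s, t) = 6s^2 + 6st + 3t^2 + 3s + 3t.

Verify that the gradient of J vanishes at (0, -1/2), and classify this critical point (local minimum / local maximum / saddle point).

local minimum

∇J = (12s + 6t + 3, 6s + 6t + 3); substituting (0, -1/2) gives ∇J = (0, 0), so (0, -1/2) is indeed a critical point.
The Hessian of J is constant: H = [[12, 6], [6, 6]].
det(H) = 12·6 − 6² = 36.
det(H) > 0 and tr(H) = 18 > 0, so H is positive definite and the point is a local minimum.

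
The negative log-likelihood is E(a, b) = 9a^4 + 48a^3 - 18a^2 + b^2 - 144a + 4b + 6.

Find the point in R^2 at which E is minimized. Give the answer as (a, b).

E(a,b) separates as P(a) + Q(b) + 6, so its minimum is min P + min Q + 6.
P'(a) = 36(a - 1)(a + 1)(a + 4) vanishes at a ∈ {-4, -1, 1}; Q'(b) = 2b + 4 vanishes at b ∈ {-2}.
Local minima of P (where P''>0): P(-4)=-480, P(1)=-105. Local minima of Q: Q(-2)=-4.
So the global minimum of E is P(-4) + Q(-2) + 6 = -480 − 4 + 6 = -478, attained at (-4, -2).

(-4, -2)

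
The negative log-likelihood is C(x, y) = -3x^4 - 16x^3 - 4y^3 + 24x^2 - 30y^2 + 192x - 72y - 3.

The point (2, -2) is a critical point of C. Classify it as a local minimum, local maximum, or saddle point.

The mixed partial ∂²C/∂x∂y is 0, so the Hessian at any point is diag(C_xx, C_yy) = diag(12(-3x^2 - 8x + 4), -12(2y + 5)).
At (2, -2): H = diag(-288, -12).
Both eigenvalues are negative, so H is negative definite: a local maximum.

local maximum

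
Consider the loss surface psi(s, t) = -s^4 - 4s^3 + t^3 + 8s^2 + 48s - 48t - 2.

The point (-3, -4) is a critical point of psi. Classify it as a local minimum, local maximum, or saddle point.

The mixed partial ∂²psi/∂s∂t is 0, so the Hessian at any point is diag(psi_ss, psi_tt) = diag(4(-3s^2 - 6s + 4), 6t).
At (-3, -4): H = diag(-20, -24).
Both eigenvalues are negative, so H is negative definite: a local maximum.

local maximum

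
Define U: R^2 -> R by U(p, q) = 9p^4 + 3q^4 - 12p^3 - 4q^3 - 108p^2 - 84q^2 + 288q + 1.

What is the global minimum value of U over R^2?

U(p,q) separates as A(p) + B(q) + 1, so its minimum is min A + min B + 1.
A'(p) = 36p(p - 3)(p + 2) vanishes at p ∈ {-2, 0, 3}; B'(q) = 12(q - 3)(q - 2)(q + 4) vanishes at q ∈ {-4, 2, 3}.
Local minima of A (where A''>0): A(-2)=-192, A(3)=-567. Local minima of B: B(-4)=-1472, B(3)=243.
So the global minimum of U is A(3) + B(-4) + 1 = -567 − 1472 + 1 = -2038, attained at (3, -4).

-2038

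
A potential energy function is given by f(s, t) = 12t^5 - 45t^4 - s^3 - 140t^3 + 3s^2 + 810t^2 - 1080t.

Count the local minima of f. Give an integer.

2

f separates as a function of s plus a function of t, so ∇f=0 decouples.
∂f/∂s = -3s(s - 2) = 0 at s ∈ {0, 2}; ∂f/∂t = 60(t - 3)(t - 2)(t - 1)(t + 3) = 0 at t ∈ {-3, 1, 2, 3}.
The Hessian is diagonal: diag(f_ss, f_tt). Second derivatives: f_ss(0)=6, f_ss(2)=-6; f_tt(-3)=-7200, f_tt(1)=480, f_tt(2)=-300, f_tt(3)=720.
Local minima occur where both diagonal entries positive: (0, 1), (0, 3). Count: 2.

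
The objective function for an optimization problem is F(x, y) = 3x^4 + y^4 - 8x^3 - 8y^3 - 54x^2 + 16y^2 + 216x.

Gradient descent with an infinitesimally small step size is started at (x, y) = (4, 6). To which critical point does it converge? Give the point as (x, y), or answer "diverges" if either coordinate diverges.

F is separable, so gradient descent decouples: x follows -∂F/∂x, y follows -∂F/∂y.
∂F/∂x = 12(x - 3)(x - 2)(x + 3); at x=4 this is 168, so x decreases.
∂F/∂y = 4y(y - 4)(y - 2); at y=6 this is 192, so y decreases.
x converges to its nearest critical value 3 (a local min of the x-part); y converges to 4. The iterate converges to (3, 4).

(3, 4)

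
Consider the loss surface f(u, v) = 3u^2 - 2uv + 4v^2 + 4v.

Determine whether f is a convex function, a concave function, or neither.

convex

f is quadratic, so its Hessian is the constant matrix H = [[6, -2], [-2, 8]].
det(H) = 44, tr(H) = 14.
det(H) > 0 and tr(H) > 0, so H is positive definite everywhere: convex.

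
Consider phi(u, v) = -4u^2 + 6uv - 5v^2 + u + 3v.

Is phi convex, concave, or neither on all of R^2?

phi is quadratic, so its Hessian is the constant matrix H = [[-8, 6], [6, -10]].
det(H) = 44, tr(H) = -18.
det(H) > 0 and tr(H) < 0, so H is negative definite everywhere: concave.

concave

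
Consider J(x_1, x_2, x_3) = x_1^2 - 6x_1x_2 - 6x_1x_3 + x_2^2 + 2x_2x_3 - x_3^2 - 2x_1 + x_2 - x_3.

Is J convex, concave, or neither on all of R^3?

neither

J is quadratic, so its Hessian is the constant matrix H = [[2, -6, -6], [-6, 2, 2], [-6, 2, -2]].
Leading principal minors: 2, -32, 128.
Neither pattern holds ⇒ H is indefinite ⇒ neither convex nor concave.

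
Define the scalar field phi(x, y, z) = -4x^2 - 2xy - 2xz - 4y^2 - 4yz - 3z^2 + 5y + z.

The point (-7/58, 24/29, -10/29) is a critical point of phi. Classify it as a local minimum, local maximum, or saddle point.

The Hessian is constant: H = [[-8, -2, -2], [-2, -8, -4], [-2, -4, -6]].
Leading principal minors: Δ₁ = -8, Δ₂ = 60, Δ₃ = -232.
The minors alternate sign starting negative (−, +, −), so H is negative definite: a local maximum.

local maximum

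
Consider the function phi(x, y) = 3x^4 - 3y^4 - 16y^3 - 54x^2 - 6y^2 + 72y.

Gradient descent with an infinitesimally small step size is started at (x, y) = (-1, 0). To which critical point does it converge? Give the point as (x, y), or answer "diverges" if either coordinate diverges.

(-3, -2)

phi is separable, so gradient descent decouples: x follows -∂phi/∂x, y follows -∂phi/∂y.
∂phi/∂x = 12x(x - 3)(x + 3); at x=-1 this is 96, so x decreases.
∂phi/∂y = -12(y - 1)(y + 2)(y + 3); at y=0 this is 72, so y decreases.
x converges to its nearest critical value -3 (a local min of the x-part); y converges to -2. The iterate converges to (-3, -2).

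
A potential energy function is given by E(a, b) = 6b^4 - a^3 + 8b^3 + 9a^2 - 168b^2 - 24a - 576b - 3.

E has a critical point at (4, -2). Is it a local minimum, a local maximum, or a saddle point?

local maximum

The mixed partial ∂²E/∂a∂b is 0, so the Hessian at any point is diag(E_aa, E_bb) = diag(6(-a + 3), 24(3b^2 + 2b - 14)).
At (4, -2): H = diag(-6, -144).
Both eigenvalues are negative, so H is negative definite: a local maximum.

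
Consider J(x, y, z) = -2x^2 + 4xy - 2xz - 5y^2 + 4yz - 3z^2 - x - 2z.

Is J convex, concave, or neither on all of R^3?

J is quadratic, so its Hessian is the constant matrix H = [[-4, 4, -2], [4, -10, 4], [-2, 4, -6]].
Leading principal minors: -4, 24, -104.
Signs alternate −, +, − ⇒ H ≺ 0 ⇒ concave.

concave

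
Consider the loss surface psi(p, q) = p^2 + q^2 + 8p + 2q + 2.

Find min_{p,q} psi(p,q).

-15

psi(p,q) separates as A(p) + B(q) + 2, so its minimum is min A + min B + 2.
A'(p) = 2p + 8 vanishes at p ∈ {-4}; B'(q) = 2q + 2 vanishes at q ∈ {-1}.
Local minima of A (where A''>0): A(-4)=-16. Local minima of B: B(-1)=-1.
So the global minimum of psi is A(-4) + B(-1) + 2 = -16 − 1 + 2 = -15, attained at (-4, -1).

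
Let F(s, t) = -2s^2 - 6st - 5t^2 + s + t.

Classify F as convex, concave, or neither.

concave

F is quadratic, so its Hessian is the constant matrix H = [[-4, -6], [-6, -10]].
det(H) = 4, tr(H) = -14.
det(H) > 0 and tr(H) < 0, so H is negative definite everywhere: concave.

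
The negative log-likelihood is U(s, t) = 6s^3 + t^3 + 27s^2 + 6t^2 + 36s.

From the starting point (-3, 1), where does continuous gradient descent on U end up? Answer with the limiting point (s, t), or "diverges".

diverges

U is separable, so gradient descent decouples: s follows -∂U/∂s, t follows -∂U/∂t.
∂U/∂s = 18(s + 1)(s + 2); at s=-3 this is 36, so s decreases.
∂U/∂t = 3t(t + 4); at t=1 this is 15, so t decreases.
The s-coordinate has no critical point in that direction and runs off to infinity.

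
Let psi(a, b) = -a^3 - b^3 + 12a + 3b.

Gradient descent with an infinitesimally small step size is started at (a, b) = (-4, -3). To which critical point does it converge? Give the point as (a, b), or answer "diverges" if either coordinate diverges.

(-2, -1)

psi is separable, so gradient descent decouples: a follows -∂psi/∂a, b follows -∂psi/∂b.
∂psi/∂a = -3(a - 2)(a + 2); at a=-4 this is -36, so a increases.
∂psi/∂b = -3(b - 1)(b + 1); at b=-3 this is -24, so b increases.
a converges to its nearest critical value -2 (a local min of the a-part); b converges to -1. The iterate converges to (-2, -1).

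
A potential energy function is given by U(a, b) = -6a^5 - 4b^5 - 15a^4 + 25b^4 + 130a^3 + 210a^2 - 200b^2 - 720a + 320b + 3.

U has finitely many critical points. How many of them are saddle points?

8

U separates as a function of a plus a function of b, so ∇U=0 decouples.
∂U/∂a = -30(a - 3)(a - 1)(a + 2)(a + 4) = 0 at a ∈ {-4, -2, 1, 3}; ∂U/∂b = -20(b - 4)(b - 2)(b - 1)(b + 2) = 0 at b ∈ {-2, 1, 2, 4}.
The Hessian is diagonal: diag(U_aa, U_bb). Second derivatives: U_aa(-4)=2100, U_aa(-2)=-900, U_aa(1)=900, U_aa(3)=-2100; U_bb(-2)=1440, U_bb(1)=-180, U_bb(2)=160, U_bb(4)=-720.
Saddle points occur where the two diagonal entries have opposite signs: (-4, 1), (-4, 4), (-2, -2), (-2, 2), (1, 1), (1, 4), (3, -2), (3, 2). Count: 8.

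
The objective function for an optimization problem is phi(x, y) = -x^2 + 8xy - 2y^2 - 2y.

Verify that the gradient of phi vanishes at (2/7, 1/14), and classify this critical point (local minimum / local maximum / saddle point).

saddle point

∇phi = (-2x + 8y, 8x - 4y - 2); substituting (2/7, 1/14) gives ∇phi = (0, 0), so (2/7, 1/14) is indeed a critical point.
The Hessian of phi is constant: H = [[-2, 8], [8, -4]].
det(H) = (-2)·(-4) − 8² = -56.
Since det(H) < 0, H is indefinite and the critical point is a saddle point.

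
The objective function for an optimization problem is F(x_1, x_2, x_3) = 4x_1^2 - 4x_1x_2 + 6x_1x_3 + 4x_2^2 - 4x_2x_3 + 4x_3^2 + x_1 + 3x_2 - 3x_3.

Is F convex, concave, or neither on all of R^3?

F is quadratic, so its Hessian is the constant matrix H = [[8, -4, 6], [-4, 8, -4], [6, -4, 8]].
Leading principal minors: 8, 48, 160.
All positive ⇒ H ≻ 0 ⇒ convex.

convex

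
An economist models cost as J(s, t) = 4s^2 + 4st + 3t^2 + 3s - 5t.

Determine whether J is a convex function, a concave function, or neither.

convex

J is quadratic, so its Hessian is the constant matrix H = [[8, 4], [4, 6]].
det(H) = 32, tr(H) = 14.
det(H) > 0 and tr(H) > 0, so H is positive definite everywhere: convex.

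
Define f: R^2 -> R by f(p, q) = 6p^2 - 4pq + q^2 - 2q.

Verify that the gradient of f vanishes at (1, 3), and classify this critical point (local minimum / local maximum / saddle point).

∇f = (12p - 4q, -4p + 2q - 2); substituting (1, 3) gives ∇f = (0, 0), so (1, 3) is indeed a critical point.
The Hessian of f is constant: H = [[12, -4], [-4, 2]].
det(H) = 12·2 − (-4)² = 8.
det(H) > 0 and tr(H) = 14 > 0, so H is positive definite and the point is a local minimum.

local minimum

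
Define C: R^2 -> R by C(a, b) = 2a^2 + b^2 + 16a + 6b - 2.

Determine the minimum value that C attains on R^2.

C(a,b) separates as P(a) + Q(b) − 2, so its minimum is min P + min Q − 2.
P'(a) = 4a + 16 vanishes at a ∈ {-4}; Q'(b) = 2b + 6 vanishes at b ∈ {-3}.
Local minima of P (where P''>0): P(-4)=-32. Local minima of Q: Q(-3)=-9.
So the global minimum of C is P(-4) + Q(-3) − 2 = -32 − 9 − 2 = -43, attained at (-4, -3).

-43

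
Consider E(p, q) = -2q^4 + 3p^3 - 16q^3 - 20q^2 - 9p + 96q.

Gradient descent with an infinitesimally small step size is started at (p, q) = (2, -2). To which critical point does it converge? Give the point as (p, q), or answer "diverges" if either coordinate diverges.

E is separable, so gradient descent decouples: p follows -∂E/∂p, q follows -∂E/∂q.
∂E/∂p = 9(p - 1)(p + 1); at p=2 this is 27, so p decreases.
∂E/∂q = -8(q - 1)(q + 3)(q + 4); at q=-2 this is 48, so q decreases.
p converges to its nearest critical value 1 (a local min of the p-part); q converges to -3. The iterate converges to (1, -3).

(1, -3)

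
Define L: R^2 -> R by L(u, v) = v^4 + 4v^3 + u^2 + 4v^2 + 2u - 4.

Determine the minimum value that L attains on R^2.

-5

L(u,v) separates as P(u) + Q(v) − 4, so its minimum is min P + min Q − 4.
P'(u) = 2u + 2 vanishes at u ∈ {-1}; Q'(v) = 4v(v + 1)(v + 2) vanishes at v ∈ {-2, -1, 0}.
Local minima of P (where P''>0): P(-1)=-1. Local minima of Q: Q(-2)=0, Q(0)=0.
So the global minimum of L is P(-1) + Q(-2) − 4 = -1 + 0 − 4 = -5, attained at (-1, -2).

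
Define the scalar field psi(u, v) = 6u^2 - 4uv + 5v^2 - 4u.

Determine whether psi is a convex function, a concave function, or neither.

convex

psi is quadratic, so its Hessian is the constant matrix H = [[12, -4], [-4, 10]].
det(H) = 104, tr(H) = 22.
det(H) > 0 and tr(H) > 0, so H is positive definite everywhere: convex.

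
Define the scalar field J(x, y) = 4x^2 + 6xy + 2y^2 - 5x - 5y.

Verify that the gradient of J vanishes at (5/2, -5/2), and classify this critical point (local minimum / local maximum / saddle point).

saddle point

∇J = (8x + 6y - 5, 6x + 4y - 5); substituting (5/2, -5/2) gives ∇J = (0, 0), so (5/2, -5/2) is indeed a critical point.
The Hessian of J is constant: H = [[8, 6], [6, 4]].
det(H) = 8·4 − 6² = -4.
Since det(H) < 0, H is indefinite and the critical point is a saddle point.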